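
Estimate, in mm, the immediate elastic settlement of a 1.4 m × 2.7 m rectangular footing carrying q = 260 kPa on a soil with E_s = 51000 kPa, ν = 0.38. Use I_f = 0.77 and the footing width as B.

S_e ≈ 4.7 mm

Immediate (elastic) settlement: S_e = q·B·(1−ν²)/E_s · I_f.
S_e = 260 × 1.4 × (1 − 0.38²) / 51000 × 0.77
    = 260 × 1.4 × 0.8556 / 51000 × 0.77
    = 0.004702 m = 4.702 mm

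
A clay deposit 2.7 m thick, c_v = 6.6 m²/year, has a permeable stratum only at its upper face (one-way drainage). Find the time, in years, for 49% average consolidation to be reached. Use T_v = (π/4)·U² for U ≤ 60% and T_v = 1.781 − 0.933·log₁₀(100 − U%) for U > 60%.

Drainage path length: H_d = H = 2.7 m (single drainage).
U ≤ 60%: T_v = (π/4)·U² = (π/4)×0.49² = 0.18857.
t = T_v·H_d²/c_v = 0.18857×2.7²/6.6 = 0.2083 years.

t ≈ 0.208 years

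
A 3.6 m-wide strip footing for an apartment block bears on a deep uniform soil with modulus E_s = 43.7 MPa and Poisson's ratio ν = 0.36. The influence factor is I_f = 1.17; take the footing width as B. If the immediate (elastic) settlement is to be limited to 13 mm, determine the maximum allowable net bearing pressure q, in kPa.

E_s = 43.7 MPa = 43700 kPa.
S_e = q·B·(1−ν²)/E_s · I_f  ⇒  q = S_e·E_s / (B·(1−ν²)·I_f).
q = 0.013 × 43700 / (3.6 × 0.8704 × 1.17) = 155 kPa

q ≈ 155 kPa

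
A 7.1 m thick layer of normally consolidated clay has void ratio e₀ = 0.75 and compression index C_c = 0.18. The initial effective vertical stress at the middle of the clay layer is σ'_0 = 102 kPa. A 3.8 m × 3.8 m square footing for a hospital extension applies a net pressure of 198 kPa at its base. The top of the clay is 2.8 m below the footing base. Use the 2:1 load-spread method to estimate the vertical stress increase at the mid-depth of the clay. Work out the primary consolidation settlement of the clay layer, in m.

S_c ≈ 0.0763 m

Mid-depth of clay below the footing base: z = 2.8 + 7.1/2 = 6.35 m.
Stress increase at mid-clay by the 2:1 spreading method:
Δσ = qBL/((B+z)(L+z)) = 198×3.8×3.8/((3.8+6.35)(3.8+6.35)) = 27.752 kPa
Final effective stress: σ'_f = σ'_0 + Δσ = 102 + 27.752 = 129.75 kPa.
Normally consolidated clay, so the full stress increment lies on the virgin compression line:
S_c = C_c·H/(1+e₀)·log₁₀(σ'_f/σ'_0) = 0.18×7.1/(1+0.75)×log₁₀(129.75/102)
    = 0.73029 × 0.10451 = 0.07632 m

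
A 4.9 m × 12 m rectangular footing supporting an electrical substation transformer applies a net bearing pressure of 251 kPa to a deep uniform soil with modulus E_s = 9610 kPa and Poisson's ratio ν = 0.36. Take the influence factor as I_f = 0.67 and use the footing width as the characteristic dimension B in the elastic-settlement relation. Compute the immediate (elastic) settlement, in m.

S_e ≈ 0.0746 m

Immediate (elastic) settlement: S_e = q·B·(1−ν²)/E_s · I_f.
S_e = 251 × 4.9 × (1 − 0.36²) / 9610 × 0.67
    = 251 × 4.9 × 0.8704 / 9610 × 0.67
    = 0.07463 m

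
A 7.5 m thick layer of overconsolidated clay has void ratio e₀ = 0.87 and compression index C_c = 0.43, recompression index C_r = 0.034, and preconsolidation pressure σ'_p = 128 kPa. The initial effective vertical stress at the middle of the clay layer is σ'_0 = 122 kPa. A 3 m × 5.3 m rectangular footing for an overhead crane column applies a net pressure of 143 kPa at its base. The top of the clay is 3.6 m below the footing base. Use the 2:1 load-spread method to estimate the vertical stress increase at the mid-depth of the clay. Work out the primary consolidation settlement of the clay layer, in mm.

S_c ≈ 66.6 mm

Mid-depth of clay below the footing base: z = 3.6 + 7.5/2 = 7.35 m.
Stress increase at mid-clay by the 2:1 spreading method:
Δσ = qBL/((B+z)(L+z)) = 143×3×5.3/((3+7.35)(5.3+7.35)) = 17.366 kPa
Final effective stress: σ'_f = 122 + 17.366 = 139.37 kPa.
σ'_f = 139.37 > σ'_p = 128 kPa, so the stress path crosses the preconsolidation pressure — recompression up to σ'_p, then virgin compression beyond:
S_c = H/(1+e₀)·[C_r·log₁₀(σ'_p/σ'_0) + C_c·log₁₀(σ'_f/σ'_p)]
    = 7.5/1.87 × [0.034×log₁₀(128/122) + 0.43×log₁₀(139.37/128)]
    = 4.0107 × [0.0007089 + 0.015893] = 0.06659 m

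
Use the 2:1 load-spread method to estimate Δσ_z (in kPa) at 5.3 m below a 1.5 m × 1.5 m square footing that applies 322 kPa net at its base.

By the 2:1 method the load spreads at 1 horizontal : 2 vertical, so at depth z the loaded area has grown by z in each plan dimension:
Δσ = qBL/((B+z)(L+z)) = 322×1.5×1.5/((1.5+5.3)(1.5+5.3)) = 15.668 kPa

Δσ_z ≈ 15.7 kPa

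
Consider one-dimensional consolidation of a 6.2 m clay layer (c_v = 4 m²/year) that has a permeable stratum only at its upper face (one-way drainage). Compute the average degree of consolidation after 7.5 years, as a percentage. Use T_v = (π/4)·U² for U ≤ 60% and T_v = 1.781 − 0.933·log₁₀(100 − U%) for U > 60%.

U ≈ 88.2 %

Drainage path length: H_d = H = 6.2 m (single drainage).
T_v = c_v·t/H_d² = 4×7.5/6.2² = 0.78044.
T_v = 0.78044 corresponds to the U > 60% branch:
U = 1 − 10^((1.781 − T_v)/0.933)/100 = 0.8819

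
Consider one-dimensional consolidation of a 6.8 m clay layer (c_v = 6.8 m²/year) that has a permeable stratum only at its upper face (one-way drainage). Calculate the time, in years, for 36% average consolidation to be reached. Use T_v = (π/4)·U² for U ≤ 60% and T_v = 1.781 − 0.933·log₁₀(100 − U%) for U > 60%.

t ≈ 0.692 years

Drainage path length: H_d = H = 6.8 m (single drainage).
U ≤ 60%: T_v = (π/4)·U² = (π/4)×0.36² = 0.10179.
t = T_v·H_d²/c_v = 0.10179×6.8²/6.8 = 0.6922 years.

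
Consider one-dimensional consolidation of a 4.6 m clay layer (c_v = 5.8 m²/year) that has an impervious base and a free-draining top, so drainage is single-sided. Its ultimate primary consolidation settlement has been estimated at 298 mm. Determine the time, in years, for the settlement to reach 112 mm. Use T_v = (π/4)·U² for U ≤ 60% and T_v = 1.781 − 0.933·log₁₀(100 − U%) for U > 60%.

t ≈ 0.405 years

Drainage path length: H_d = H = 4.6 m (single drainage).
U = S(t)/S_ult = 112/298 = 0.3758.
U ≤ 60%: T_v = (π/4)·U² = (π/4)×0.37584² = 0.11094.
t = T_v·H_d²/c_v = 0.11094×4.6²/5.8 = 0.4047 years.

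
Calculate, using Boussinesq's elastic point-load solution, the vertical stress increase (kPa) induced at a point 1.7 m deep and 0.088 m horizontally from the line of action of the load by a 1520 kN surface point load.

Δσ_z ≈ 249 kPa

Boussinesq vertical stress below a point load on an elastic half-space:
Δσ_z = 3P/(2πz²) · [1 + (r/z)²]^(−5/2)
r/z = 0.088/1.7 = 0.051765; [1+(r/z)²]^(−5/2) = 0.99333.
Δσ_z = 3×1520/(2π×1.7²) × 0.99333 = 251.12 × 0.99333 = 249.4 kPa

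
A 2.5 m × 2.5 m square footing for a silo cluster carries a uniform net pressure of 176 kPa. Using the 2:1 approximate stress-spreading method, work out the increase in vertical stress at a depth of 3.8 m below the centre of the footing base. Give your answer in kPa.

By the 2:1 method the load spreads at 1 horizontal : 2 vertical, so at depth z the loaded area has grown by z in each plan dimension:
Δσ = qBL/((B+z)(L+z)) = 176×2.5×2.5/((2.5+3.8)(2.5+3.8)) = 27.715 kPa

Δσ_z ≈ 27.7 kPa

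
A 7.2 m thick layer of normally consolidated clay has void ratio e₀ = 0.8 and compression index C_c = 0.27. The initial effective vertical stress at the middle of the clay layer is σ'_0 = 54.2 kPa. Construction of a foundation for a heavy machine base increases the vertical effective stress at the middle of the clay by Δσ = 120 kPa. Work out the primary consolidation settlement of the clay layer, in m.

S_c ≈ 0.548 m

Final effective stress: σ'_f = σ'_0 + Δσ = 54.2 + 120 = 174.2 kPa.
Normally consolidated clay, so the full stress increment lies on the virgin compression line:
S_c = C_c·H/(1+e₀)·log₁₀(σ'_f/σ'_0) = 0.27×7.2/(1+0.8)×log₁₀(174.2/54.2)
    = 1.08 × 0.50705 = 0.5476 m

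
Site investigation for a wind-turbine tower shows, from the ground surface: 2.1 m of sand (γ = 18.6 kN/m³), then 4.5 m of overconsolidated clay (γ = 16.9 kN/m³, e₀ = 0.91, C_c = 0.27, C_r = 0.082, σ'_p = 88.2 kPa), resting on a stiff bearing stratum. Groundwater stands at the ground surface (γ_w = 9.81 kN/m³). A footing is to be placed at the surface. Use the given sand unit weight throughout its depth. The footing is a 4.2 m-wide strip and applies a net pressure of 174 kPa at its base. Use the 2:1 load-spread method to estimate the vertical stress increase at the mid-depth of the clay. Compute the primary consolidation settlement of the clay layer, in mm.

Mid-depth of clay below the ground surface: z = 2.1 + 4.5/2 = 4.35 m.
Total vertical stress at mid-clay: σ_v = 18.6×2.1 + 16.9×2.25 = 77.085 kPa.
Pore pressure: u = 9.81×(4.35 − 0) = 42.673 kPa.
Initial effective stress: σ'_0 = σ_v − u = 77.085 − 42.673 = 34.412 kPa.
Stress increase at mid-clay by the 2:1 spreading method:
Δσ = qB/(B+z) = 174×4.2/(4.2+4.35) = 85.474 kPa
Final effective stress: σ'_f = 34.412 + 85.474 = 119.89 kPa.
σ'_f = 119.89 > σ'_p = 88.2 kPa, so the stress path crosses the preconsolidation pressure — recompression up to σ'_p, then virgin compression beyond:
S_c = H/(1+e₀)·[C_r·log₁₀(σ'_p/σ'_0) + C_c·log₁₀(σ'_f/σ'_p)]
    = 4.5/1.91 × [0.082×log₁₀(88.2/34.412) + 0.27×log₁₀(119.89/88.2)]
    = 2.356 × [0.033518 + 0.035995] = 0.1638 m

S_c ≈ 164 mm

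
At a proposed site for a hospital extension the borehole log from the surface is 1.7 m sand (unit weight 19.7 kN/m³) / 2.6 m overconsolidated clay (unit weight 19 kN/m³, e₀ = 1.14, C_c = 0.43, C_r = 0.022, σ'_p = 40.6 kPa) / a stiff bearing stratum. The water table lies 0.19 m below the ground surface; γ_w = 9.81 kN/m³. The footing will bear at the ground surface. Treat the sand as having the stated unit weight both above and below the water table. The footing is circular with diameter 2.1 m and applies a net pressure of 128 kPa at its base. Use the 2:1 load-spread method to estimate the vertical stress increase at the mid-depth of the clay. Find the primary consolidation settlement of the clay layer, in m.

S_c ≈ 0.0608 m

Mid-depth of clay below the ground surface: z = 1.7 + 2.6/2 = 3 m.
Total vertical stress at mid-clay: σ_v = 19.7×1.7 + 19×1.3 = 58.19 kPa.
Pore pressure: u = 9.81×(3 − 0.19) = 27.566 kPa.
Initial effective stress: σ'_0 = σ_v − u = 58.19 − 27.566 = 30.624 kPa.
Stress increase at mid-clay by the 2:1 spreading method:
Δσ ≈ qD²/(D+z)² = 128×2.1²/(2.1+3)² = 21.702 kPa
Final effective stress: σ'_f = 30.624 + 21.702 = 52.326 kPa.
σ'_f = 52.326 > σ'_p = 40.6 kPa, so the stress path crosses the preconsolidation pressure — recompression up to σ'_p, then virgin compression beyond:
S_c = H/(1+e₀)·[C_r·log₁₀(σ'_p/σ'_0) + C_c·log₁₀(σ'_f/σ'_p)]
    = 2.6/2.14 × [0.022×log₁₀(40.6/30.624) + 0.43×log₁₀(52.326/40.6)]
    = 1.215 × [0.0026942 + 0.047382] = 0.06084 m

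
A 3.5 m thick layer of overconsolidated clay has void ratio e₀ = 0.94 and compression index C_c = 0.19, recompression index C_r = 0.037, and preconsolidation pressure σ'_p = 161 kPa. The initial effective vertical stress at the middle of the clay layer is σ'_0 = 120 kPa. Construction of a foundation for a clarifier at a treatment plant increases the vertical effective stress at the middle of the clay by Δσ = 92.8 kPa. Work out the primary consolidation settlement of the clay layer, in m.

Final effective stress: σ'_f = 120 + 92.8 = 212.8 kPa.
σ'_f = 212.8 > σ'_p = 161 kPa, so the stress path crosses the preconsolidation pressure — recompression up to σ'_p, then virgin compression beyond:
S_c = H/(1+e₀)·[C_r·log₁₀(σ'_p/σ'_0) + C_c·log₁₀(σ'_f/σ'_p)]
    = 3.5/1.94 × [0.037×log₁₀(161/120) + 0.19×log₁₀(212.8/161)]
    = 1.8041 × [0.0047229 + 0.023018] = 0.05005 m

S_c ≈ 0.05 m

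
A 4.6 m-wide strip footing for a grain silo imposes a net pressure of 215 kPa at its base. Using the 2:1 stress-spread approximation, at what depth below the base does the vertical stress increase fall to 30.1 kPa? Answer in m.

z ≈ 28.3 m

2:1 spreading — at depth z the loaded area has grown by z in each plan dimension:
qB/(B+z) = Δσ_z ⇒ z = qB/Δσ_z − B = 215×4.6/30.1 − 4.6 = 28.26 m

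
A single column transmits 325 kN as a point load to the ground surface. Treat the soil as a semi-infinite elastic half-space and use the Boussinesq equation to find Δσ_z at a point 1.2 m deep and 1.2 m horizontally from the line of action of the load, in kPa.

Boussinesq vertical stress below a point load on an elastic half-space:
Δσ_z = 3P/(2πz²) · [1 + (r/z)²]^(−5/2)
r/z = 1.2/1.2 = 1; [1+(r/z)²]^(−5/2) = 0.17678.
Δσ_z = 3×325/(2π×1.2²) × 0.17678 = 107.76 × 0.17678 = 19.05 kPa

Δσ_z ≈ 19 kPa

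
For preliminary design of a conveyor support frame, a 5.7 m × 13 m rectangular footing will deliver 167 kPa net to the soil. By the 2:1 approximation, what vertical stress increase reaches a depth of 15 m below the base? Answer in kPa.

By the 2:1 method the load spreads at 1 horizontal : 2 vertical, so at depth z the loaded area has grown by z in each plan dimension:
Δσ = qBL/((B+z)(L+z)) = 167×5.7×13/((5.7+15)(13+15)) = 21.35 kPa

Δσ_z ≈ 21.4 kPa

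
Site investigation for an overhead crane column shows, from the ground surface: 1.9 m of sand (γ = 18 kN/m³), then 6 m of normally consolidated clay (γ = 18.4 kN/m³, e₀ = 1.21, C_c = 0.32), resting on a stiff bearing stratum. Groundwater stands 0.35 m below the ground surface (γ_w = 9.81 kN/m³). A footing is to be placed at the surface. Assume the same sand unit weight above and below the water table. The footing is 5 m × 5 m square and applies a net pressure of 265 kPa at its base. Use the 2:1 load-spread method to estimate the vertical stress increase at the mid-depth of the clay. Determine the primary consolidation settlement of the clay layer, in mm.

S_c ≈ 347 mm

Mid-depth of clay below the ground surface: z = 1.9 + 6/2 = 4.9 m.
Total vertical stress at mid-clay: σ_v = 18×1.9 + 18.4×3 = 89.4 kPa.
Pore pressure: u = 9.81×(4.9 − 0.35) = 44.636 kPa.
Initial effective stress: σ'_0 = σ_v − u = 89.4 − 44.636 = 44.764 kPa.
Stress increase at mid-clay by the 2:1 spreading method:
Δσ = qBL/((B+z)(L+z)) = 265×5×5/((5+4.9)(5+4.9)) = 67.595 kPa
Final effective stress: σ'_f = σ'_0 + Δσ = 44.764 + 67.595 = 112.36 kPa.
Normally consolidated clay, so the full stress increment lies on the virgin compression line:
S_c = C_c·H/(1+e₀)·log₁₀(σ'_f/σ'_0) = 0.32×6/(1+1.21)×log₁₀(112.36/44.764)
    = 0.86878 × 0.39968 = 0.3472 m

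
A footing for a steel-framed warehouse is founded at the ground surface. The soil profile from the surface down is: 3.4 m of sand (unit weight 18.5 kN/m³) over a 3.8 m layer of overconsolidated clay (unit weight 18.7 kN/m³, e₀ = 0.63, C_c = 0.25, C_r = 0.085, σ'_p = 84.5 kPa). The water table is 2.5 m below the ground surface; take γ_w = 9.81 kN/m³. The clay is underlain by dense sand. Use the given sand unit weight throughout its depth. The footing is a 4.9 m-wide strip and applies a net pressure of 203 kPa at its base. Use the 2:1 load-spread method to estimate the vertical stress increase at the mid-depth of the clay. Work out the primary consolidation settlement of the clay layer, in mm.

S_c ≈ 190 mm

Mid-depth of clay below the ground surface: z = 3.4 + 3.8/2 = 5.3 m.
Total vertical stress at mid-clay: σ_v = 18.5×3.4 + 18.7×1.9 = 98.43 kPa.
Pore pressure: u = 9.81×(5.3 − 2.5) = 27.468 kPa.
Initial effective stress: σ'_0 = σ_v − u = 98.43 − 27.468 = 70.962 kPa.
Stress increase at mid-clay by the 2:1 spreading method:
Δσ = qB/(B+z) = 203×4.9/(4.9+5.3) = 97.52 kPa
Final effective stress: σ'_f = 70.962 + 97.52 = 168.48 kPa.
σ'_f = 168.48 > σ'_p = 84.5 kPa, so the stress path crosses the preconsolidation pressure — recompression up to σ'_p, then virgin compression beyond:
S_c = H/(1+e₀)·[C_r·log₁₀(σ'_p/σ'_0) + C_c·log₁₀(σ'_f/σ'_p)]
    = 3.8/1.63 × [0.085×log₁₀(84.5/70.962) + 0.25×log₁₀(168.48/84.5)]
    = 2.3313 × [0.0064456 + 0.074923] = 0.1897 m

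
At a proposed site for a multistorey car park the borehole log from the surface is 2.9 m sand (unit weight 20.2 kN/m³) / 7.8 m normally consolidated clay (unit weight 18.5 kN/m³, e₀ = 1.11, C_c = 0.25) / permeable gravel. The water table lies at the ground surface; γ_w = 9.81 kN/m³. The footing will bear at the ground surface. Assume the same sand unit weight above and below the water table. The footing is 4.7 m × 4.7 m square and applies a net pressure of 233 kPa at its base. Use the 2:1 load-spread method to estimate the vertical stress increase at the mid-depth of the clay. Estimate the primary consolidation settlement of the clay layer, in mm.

S_c ≈ 191 mm

Mid-depth of clay below the ground surface: z = 2.9 + 7.8/2 = 6.8 m.
Total vertical stress at mid-clay: σ_v = 20.2×2.9 + 18.5×3.9 = 130.73 kPa.
Pore pressure: u = 9.81×(6.8 − 0) = 66.708 kPa.
Initial effective stress: σ'_0 = σ_v − u = 130.73 − 66.708 = 64.022 kPa.
Stress increase at mid-clay by the 2:1 spreading method:
Δσ = qBL/((B+z)(L+z)) = 233×4.7×4.7/((4.7+6.8)(4.7+6.8)) = 38.918 kPa
Final effective stress: σ'_f = σ'_0 + Δσ = 64.022 + 38.918 = 102.94 kPa.
Normally consolidated clay, so the full stress increment lies on the virgin compression line:
S_c = C_c·H/(1+e₀)·log₁₀(σ'_f/σ'_0) = 0.25×7.8/(1+1.11)×log₁₀(102.94/64.022)
    = 0.92417 × 0.20625 = 0.1906 m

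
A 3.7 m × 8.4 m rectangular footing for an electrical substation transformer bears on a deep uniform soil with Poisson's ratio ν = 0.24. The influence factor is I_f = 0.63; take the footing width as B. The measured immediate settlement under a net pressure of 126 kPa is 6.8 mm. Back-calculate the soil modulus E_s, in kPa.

E_s ≈ 40700 kPa

S_e = q·B·(1−ν²)/E_s · I_f  ⇒  E_s = q·B·(1−ν²)·I_f / S_e.
E_s = 126 × 3.7 × 0.9424 × 0.63 / 0.0068 = 40700 kPa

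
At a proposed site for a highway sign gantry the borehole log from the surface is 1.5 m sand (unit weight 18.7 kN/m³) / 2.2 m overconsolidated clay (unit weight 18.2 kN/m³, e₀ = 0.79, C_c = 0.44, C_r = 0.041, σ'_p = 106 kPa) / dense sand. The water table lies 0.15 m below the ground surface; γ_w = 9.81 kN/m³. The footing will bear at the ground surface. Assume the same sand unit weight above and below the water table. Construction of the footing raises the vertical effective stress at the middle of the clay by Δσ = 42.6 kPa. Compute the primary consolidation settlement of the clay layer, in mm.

S_c ≈ 22.3 mm

Mid-depth of clay below the ground surface: z = 1.5 + 2.2/2 = 2.6 m.
Total vertical stress at mid-clay: σ_v = 18.7×1.5 + 18.2×1.1 = 48.07 kPa.
Pore pressure: u = 9.81×(2.6 − 0.15) = 24.035 kPa.
Initial effective stress: σ'_0 = σ_v − u = 48.07 − 24.035 = 24.035 kPa.
Final effective stress: σ'_f = 24.035 + 42.6 = 66.635 kPa.
σ'_f = 66.635 ≤ σ'_p = 106 kPa, so the clay remains overconsolidated and only the recompression index applies:
S_c = C_r·H/(1+e₀)·log₁₀(σ'_f/σ'_0) = 0.041×2.2/1.79×log₁₀(66.635/24.035)
    = 0.050393 × 0.44286 = 0.02232 m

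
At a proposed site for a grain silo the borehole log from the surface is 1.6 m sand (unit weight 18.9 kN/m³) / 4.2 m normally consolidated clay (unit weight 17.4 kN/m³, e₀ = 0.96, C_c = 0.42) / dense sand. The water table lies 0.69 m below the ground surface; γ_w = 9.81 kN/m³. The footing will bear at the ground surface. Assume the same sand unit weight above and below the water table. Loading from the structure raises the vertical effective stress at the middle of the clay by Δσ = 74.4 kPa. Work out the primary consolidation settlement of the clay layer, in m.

Mid-depth of clay below the ground surface: z = 1.6 + 4.2/2 = 3.7 m.
Total vertical stress at mid-clay: σ_v = 18.9×1.6 + 17.4×2.1 = 66.78 kPa.
Pore pressure: u = 9.81×(3.7 − 0.69) = 29.528 kPa.
Initial effective stress: σ'_0 = σ_v − u = 66.78 − 29.528 = 37.252 kPa.
Final effective stress: σ'_f = σ'_0 + Δσ = 37.252 + 74.4 = 111.65 kPa.
Normally consolidated clay, so the full stress increment lies on the virgin compression line:
S_c = C_c·H/(1+e₀)·log₁₀(σ'_f/σ'_0) = 0.42×4.2/(1+0.96)×log₁₀(111.65/37.252)
    = 0.9 × 0.47671 = 0.429 m

S_c ≈ 0.429 m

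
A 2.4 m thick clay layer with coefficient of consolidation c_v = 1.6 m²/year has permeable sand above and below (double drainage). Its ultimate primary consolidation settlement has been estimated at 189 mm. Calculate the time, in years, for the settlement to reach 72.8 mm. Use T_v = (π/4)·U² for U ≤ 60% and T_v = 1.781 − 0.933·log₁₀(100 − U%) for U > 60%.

Drainage path length: H_d = H/2 = 1.2 m (double drainage).
U = S(t)/S_ult = 72.8/189 = 0.3852.
U ≤ 60%: T_v = (π/4)·U² = (π/4)×0.38519² = 0.11653.
t = T_v·H_d²/c_v = 0.11653×1.2²/1.6 = 0.1049 years.

t ≈ 0.105 years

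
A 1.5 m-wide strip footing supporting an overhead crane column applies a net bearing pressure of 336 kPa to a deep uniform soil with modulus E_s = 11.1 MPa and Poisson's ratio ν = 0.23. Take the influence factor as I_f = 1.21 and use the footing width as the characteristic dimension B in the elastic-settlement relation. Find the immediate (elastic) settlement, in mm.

S_e ≈ 52 mm

Immediate (elastic) settlement: S_e = q·B·(1−ν²)/E_s · I_f.
E_s = 11.1 MPa = 11100 kPa.
S_e = 336 × 1.5 × (1 − 0.23²) / 11100 × 1.21
    = 336 × 1.5 × 0.9471 / 11100 × 1.21
    = 0.05203 m = 52.03 mm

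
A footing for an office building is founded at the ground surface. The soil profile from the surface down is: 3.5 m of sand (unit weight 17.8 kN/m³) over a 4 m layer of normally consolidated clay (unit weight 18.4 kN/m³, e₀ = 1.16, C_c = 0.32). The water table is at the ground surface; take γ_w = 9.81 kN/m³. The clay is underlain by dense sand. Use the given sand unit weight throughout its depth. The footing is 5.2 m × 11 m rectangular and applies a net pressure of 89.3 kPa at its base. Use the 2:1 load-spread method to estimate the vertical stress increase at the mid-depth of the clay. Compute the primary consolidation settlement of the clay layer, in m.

S_c ≈ 0.127 m

Mid-depth of clay below the ground surface: z = 3.5 + 4/2 = 5.5 m.
Total vertical stress at mid-clay: σ_v = 17.8×3.5 + 18.4×2 = 99.1 kPa.
Pore pressure: u = 9.81×(5.5 − 0) = 53.955 kPa.
Initial effective stress: σ'_0 = σ_v − u = 99.1 − 53.955 = 45.145 kPa.
Stress increase at mid-clay by the 2:1 spreading method:
Δσ = qBL/((B+z)(L+z)) = 89.3×5.2×11/((5.2+5.5)(11+5.5)) = 28.932 kPa
Final effective stress: σ'_f = σ'_0 + Δσ = 45.145 + 28.932 = 74.077 kPa.
Normally consolidated clay, so the full stress increment lies on the virgin compression line:
S_c = C_c·H/(1+e₀)·log₁₀(σ'_f/σ'_0) = 0.32×4/(1+1.16)×log₁₀(74.077/45.145)
    = 0.59259 × 0.21507 = 0.1274 m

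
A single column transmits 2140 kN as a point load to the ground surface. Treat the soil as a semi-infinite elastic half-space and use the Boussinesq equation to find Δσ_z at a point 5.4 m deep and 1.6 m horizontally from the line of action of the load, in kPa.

Boussinesq vertical stress below a point load on an elastic half-space:
Δσ_z = 3P/(2πz²) · [1 + (r/z)²]^(−5/2)
r/z = 1.6/5.4 = 0.2963; [1+(r/z)²]^(−5/2) = 0.81028.
Δσ_z = 3×2140/(2π×5.4²) × 0.81028 = 35.04 × 0.81028 = 28.39 kPa

Δσ_z ≈ 28.4 kPa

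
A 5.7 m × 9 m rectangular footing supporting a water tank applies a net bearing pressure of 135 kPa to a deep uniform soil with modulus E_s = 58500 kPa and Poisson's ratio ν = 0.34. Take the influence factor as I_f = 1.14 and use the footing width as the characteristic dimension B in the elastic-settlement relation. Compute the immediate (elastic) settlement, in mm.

Immediate (elastic) settlement: S_e = q·B·(1−ν²)/E_s · I_f.
S_e = 135 × 5.7 × (1 − 0.34²) / 58500 × 1.14
    = 135 × 5.7 × 0.8844 / 58500 × 1.14
    = 0.01326 m = 13.26 mm

S_e ≈ 13.3 mm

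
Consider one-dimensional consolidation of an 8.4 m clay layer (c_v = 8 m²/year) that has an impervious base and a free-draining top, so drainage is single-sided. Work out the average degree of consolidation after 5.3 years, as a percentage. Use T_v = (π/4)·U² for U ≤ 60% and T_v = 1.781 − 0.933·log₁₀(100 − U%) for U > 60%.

U ≈ 81.6 %

Drainage path length: H_d = H = 8.4 m (single drainage).
T_v = c_v·t/H_d² = 8×5.3/8.4² = 0.60091.
T_v = 0.60091 corresponds to the U > 60% branch:
U = 1 − 10^((1.781 − T_v)/0.933)/100 = 0.816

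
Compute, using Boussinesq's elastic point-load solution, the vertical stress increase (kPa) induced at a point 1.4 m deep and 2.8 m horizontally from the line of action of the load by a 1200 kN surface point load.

Δσ_z ≈ 5.23 kPa

Boussinesq vertical stress below a point load on an elastic half-space:
Δσ_z = 3P/(2πz²) · [1 + (r/z)²]^(−5/2)
r/z = 2.8/1.4 = 2; [1+(r/z)²]^(−5/2) = 0.017889.
Δσ_z = 3×1200/(2π×1.4²) × 0.017889 = 292.33 × 0.017889 = 5.229 kPa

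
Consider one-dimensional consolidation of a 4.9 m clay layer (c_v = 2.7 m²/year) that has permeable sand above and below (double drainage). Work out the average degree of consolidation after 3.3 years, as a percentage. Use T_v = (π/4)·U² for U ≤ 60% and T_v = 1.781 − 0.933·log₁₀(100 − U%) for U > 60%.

U ≈ 97.9 %

Drainage path length: H_d = H/2 = 2.45 m (double drainage).
T_v = c_v·t/H_d² = 2.7×3.3/2.45² = 1.4844.
T_v = 1.4844 corresponds to the U > 60% branch:
U = 1 − 10^((1.781 − T_v)/0.933)/100 = 0.9792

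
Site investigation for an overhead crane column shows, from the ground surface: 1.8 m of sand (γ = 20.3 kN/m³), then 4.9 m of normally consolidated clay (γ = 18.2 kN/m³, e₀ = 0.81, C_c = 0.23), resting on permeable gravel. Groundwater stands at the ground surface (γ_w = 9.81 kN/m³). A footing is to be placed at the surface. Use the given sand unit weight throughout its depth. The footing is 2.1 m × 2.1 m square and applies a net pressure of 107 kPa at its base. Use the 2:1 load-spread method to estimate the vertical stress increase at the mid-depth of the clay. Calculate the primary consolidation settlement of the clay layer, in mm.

Mid-depth of clay below the ground surface: z = 1.8 + 4.9/2 = 4.25 m.
Total vertical stress at mid-clay: σ_v = 20.3×1.8 + 18.2×2.45 = 81.13 kPa.
Pore pressure: u = 9.81×(4.25 − 0) = 41.693 kPa.
Initial effective stress: σ'_0 = σ_v − u = 81.13 − 41.693 = 39.437 kPa.
Stress increase at mid-clay by the 2:1 spreading method:
Δσ = qBL/((B+z)(L+z)) = 107×2.1×2.1/((2.1+4.25)(2.1+4.25)) = 11.702 kPa
Final effective stress: σ'_f = σ'_0 + Δσ = 39.437 + 11.702 = 51.139 kPa.
Normally consolidated clay, so the full stress increment lies on the virgin compression line:
S_c = C_c·H/(1+e₀)·log₁₀(σ'_f/σ'_0) = 0.23×4.9/(1+0.81)×log₁₀(51.139/39.437)
    = 0.62265 × 0.11285 = 0.07027 m

S_c ≈ 70.3 mm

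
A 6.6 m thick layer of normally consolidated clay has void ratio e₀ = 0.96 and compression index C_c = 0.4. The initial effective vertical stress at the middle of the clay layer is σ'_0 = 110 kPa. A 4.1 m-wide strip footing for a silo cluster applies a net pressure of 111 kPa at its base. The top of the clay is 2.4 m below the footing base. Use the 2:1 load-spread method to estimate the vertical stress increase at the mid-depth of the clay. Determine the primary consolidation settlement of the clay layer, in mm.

S_c ≈ 206 mm

Mid-depth of clay below the footing base: z = 2.4 + 6.6/2 = 5.7 m.
Stress increase at mid-clay by the 2:1 spreading method:
Δσ = qB/(B+z) = 111×4.1/(4.1+5.7) = 46.439 kPa
Final effective stress: σ'_f = σ'_0 + Δσ = 110 + 46.439 = 156.44 kPa.
Normally consolidated clay, so the full stress increment lies on the virgin compression line:
S_c = C_c·H/(1+e₀)·log₁₀(σ'_f/σ'_0) = 0.4×6.6/(1+0.96)×log₁₀(156.44/110)
    = 1.3469 × 0.15296 = 0.206 m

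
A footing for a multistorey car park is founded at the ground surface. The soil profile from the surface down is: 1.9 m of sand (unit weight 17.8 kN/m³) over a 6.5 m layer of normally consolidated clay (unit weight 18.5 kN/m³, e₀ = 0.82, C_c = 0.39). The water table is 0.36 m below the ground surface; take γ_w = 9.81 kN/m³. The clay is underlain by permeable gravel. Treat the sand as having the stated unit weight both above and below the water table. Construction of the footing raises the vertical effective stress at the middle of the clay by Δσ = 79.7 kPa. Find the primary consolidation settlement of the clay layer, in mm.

Mid-depth of clay below the ground surface: z = 1.9 + 6.5/2 = 5.15 m.
Total vertical stress at mid-clay: σ_v = 17.8×1.9 + 18.5×3.25 = 93.945 kPa.
Pore pressure: u = 9.81×(5.15 − 0.36) = 46.99 kPa.
Initial effective stress: σ'_0 = σ_v − u = 93.945 − 46.99 = 46.955 kPa.
Final effective stress: σ'_f = σ'_0 + Δσ = 46.955 + 79.7 = 126.66 kPa.
Normally consolidated clay, so the full stress increment lies on the virgin compression line:
S_c = C_c·H/(1+e₀)·log₁₀(σ'_f/σ'_0) = 0.39×6.5/(1+0.82)×log₁₀(126.66/46.955)
    = 1.3929 × 0.43096 = 0.6003 m

S_c ≈ 600 mm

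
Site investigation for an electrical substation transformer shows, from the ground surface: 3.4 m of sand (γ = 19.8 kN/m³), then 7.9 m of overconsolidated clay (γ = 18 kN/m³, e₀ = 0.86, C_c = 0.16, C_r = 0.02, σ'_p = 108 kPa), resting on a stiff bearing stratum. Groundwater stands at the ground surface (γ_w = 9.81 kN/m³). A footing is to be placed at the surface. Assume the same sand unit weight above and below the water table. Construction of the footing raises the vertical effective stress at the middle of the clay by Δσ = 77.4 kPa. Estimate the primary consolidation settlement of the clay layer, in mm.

Mid-depth of clay below the ground surface: z = 3.4 + 7.9/2 = 7.35 m.
Total vertical stress at mid-clay: σ_v = 19.8×3.4 + 18×3.95 = 138.42 kPa.
Pore pressure: u = 9.81×(7.35 − 0) = 72.103 kPa.
Initial effective stress: σ'_0 = σ_v − u = 138.42 − 72.103 = 66.317 kPa.
Final effective stress: σ'_f = 66.317 + 77.4 = 143.72 kPa.
σ'_f = 143.72 > σ'_p = 108 kPa, so the stress path crosses the preconsolidation pressure — recompression up to σ'_p, then virgin compression beyond:
S_c = H/(1+e₀)·[C_r·log₁₀(σ'_p/σ'_0) + C_c·log₁₀(σ'_f/σ'_p)]
    = 7.9/1.86 × [0.02×log₁₀(108/66.317) + 0.16×log₁₀(143.72/108)]
    = 4.2473 × [0.004236 + 0.019855] = 0.1023 m

S_c ≈ 102 mm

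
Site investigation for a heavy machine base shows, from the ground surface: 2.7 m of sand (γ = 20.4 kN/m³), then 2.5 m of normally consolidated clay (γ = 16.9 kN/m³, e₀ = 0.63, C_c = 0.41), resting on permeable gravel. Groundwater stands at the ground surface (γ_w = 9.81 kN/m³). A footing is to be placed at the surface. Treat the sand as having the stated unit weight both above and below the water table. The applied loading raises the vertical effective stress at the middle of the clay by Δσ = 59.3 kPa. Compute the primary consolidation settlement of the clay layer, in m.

Mid-depth of clay below the ground surface: z = 2.7 + 2.5/2 = 3.95 m.
Total vertical stress at mid-clay: σ_v = 20.4×2.7 + 16.9×1.25 = 76.205 kPa.
Pore pressure: u = 9.81×(3.95 − 0) = 38.75 kPa.
Initial effective stress: σ'_0 = σ_v − u = 76.205 − 38.75 = 37.455 kPa.
Final effective stress: σ'_f = σ'_0 + Δσ = 37.455 + 59.3 = 96.755 kPa.
Normally consolidated clay, so the full stress increment lies on the virgin compression line:
S_c = C_c·H/(1+e₀)·log₁₀(σ'_f/σ'_0) = 0.41×2.5/(1+0.63)×log₁₀(96.755/37.455)
    = 0.62883 × 0.41216 = 0.2592 m

S_c ≈ 0.259 m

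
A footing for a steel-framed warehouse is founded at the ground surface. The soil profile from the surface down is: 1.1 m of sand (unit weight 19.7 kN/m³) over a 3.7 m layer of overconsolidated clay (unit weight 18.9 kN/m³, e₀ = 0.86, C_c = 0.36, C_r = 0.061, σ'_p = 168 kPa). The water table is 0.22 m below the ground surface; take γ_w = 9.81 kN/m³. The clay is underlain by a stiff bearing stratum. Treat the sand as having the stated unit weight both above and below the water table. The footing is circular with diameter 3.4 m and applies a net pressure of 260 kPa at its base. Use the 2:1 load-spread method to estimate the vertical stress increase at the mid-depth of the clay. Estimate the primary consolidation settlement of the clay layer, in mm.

S_c ≈ 66 mm

Mid-depth of clay below the ground surface: z = 1.1 + 3.7/2 = 2.95 m.
Total vertical stress at mid-clay: σ_v = 19.7×1.1 + 18.9×1.85 = 56.635 kPa.
Pore pressure: u = 9.81×(2.95 − 0.22) = 26.781 kPa.
Initial effective stress: σ'_0 = σ_v − u = 56.635 − 26.781 = 29.854 kPa.
Stress increase at mid-clay by the 2:1 spreading method:
Δσ ≈ qD²/(D+z)² = 260×3.4²/(3.4+2.95)² = 74.539 kPa
Final effective stress: σ'_f = 29.854 + 74.539 = 104.39 kPa.
σ'_f = 104.39 ≤ σ'_p = 168 kPa, so the clay remains overconsolidated and only the recompression index applies:
S_c = C_r·H/(1+e₀)·log₁₀(σ'_f/σ'_0) = 0.061×3.7/1.86×log₁₀(104.39/29.854)
    = 0.12134 × 0.54366 = 0.06597 m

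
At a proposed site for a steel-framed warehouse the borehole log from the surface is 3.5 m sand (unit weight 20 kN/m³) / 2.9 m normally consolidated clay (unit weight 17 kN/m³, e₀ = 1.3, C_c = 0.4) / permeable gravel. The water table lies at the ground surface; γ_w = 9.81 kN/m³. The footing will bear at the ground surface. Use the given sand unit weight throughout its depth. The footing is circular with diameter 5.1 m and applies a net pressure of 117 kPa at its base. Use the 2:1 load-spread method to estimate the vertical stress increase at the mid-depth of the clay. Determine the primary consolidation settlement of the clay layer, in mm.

Mid-depth of clay below the ground surface: z = 3.5 + 2.9/2 = 4.95 m.
Total vertical stress at mid-clay: σ_v = 20×3.5 + 17×1.45 = 94.65 kPa.
Pore pressure: u = 9.81×(4.95 − 0) = 48.56 kPa.
Initial effective stress: σ'_0 = σ_v − u = 94.65 − 48.56 = 46.09 kPa.
Stress increase at mid-clay by the 2:1 spreading method:
Δσ ≈ qD²/(D+z)² = 117×5.1²/(5.1+4.95)² = 30.13 kPa
Final effective stress: σ'_f = σ'_0 + Δσ = 46.09 + 30.13 = 76.22 kPa.
Normally consolidated clay, so the full stress increment lies on the virgin compression line:
S_c = C_c·H/(1+e₀)·log₁₀(σ'_f/σ'_0) = 0.4×2.9/(1+1.3)×log₁₀(76.22/46.09)
    = 0.50435 × 0.21846 = 0.1102 m

S_c ≈ 110 mm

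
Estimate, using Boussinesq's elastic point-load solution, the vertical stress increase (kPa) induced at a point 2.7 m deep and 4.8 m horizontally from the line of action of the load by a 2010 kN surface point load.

Δσ_z ≈ 3.73 kPa

Boussinesq vertical stress below a point load on an elastic half-space:
Δσ_z = 3P/(2πz²) · [1 + (r/z)²]^(−5/2)
r/z = 4.8/2.7 = 1.7778; [1+(r/z)²]^(−5/2) = 0.028323.
Δσ_z = 3×2010/(2π×2.7²) × 0.028323 = 131.65 × 0.028323 = 3.729 kPa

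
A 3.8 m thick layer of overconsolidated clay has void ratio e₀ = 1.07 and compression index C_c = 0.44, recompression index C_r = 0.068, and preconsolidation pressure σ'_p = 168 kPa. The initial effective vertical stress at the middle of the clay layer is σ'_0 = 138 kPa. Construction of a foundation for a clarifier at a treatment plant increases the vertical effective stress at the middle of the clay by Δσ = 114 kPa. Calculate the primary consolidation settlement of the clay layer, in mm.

Final effective stress: σ'_f = 138 + 114 = 252 kPa.
σ'_f = 252 > σ'_p = 168 kPa, so the stress path crosses the preconsolidation pressure — recompression up to σ'_p, then virgin compression beyond:
S_c = H/(1+e₀)·[C_r·log₁₀(σ'_p/σ'_0) + C_c·log₁₀(σ'_f/σ'_p)]
    = 3.8/2.07 × [0.068×log₁₀(168/138) + 0.44×log₁₀(252/168)]
    = 1.8357 × [0.0058093 + 0.07748] = 0.1529 m

S_c ≈ 153 mm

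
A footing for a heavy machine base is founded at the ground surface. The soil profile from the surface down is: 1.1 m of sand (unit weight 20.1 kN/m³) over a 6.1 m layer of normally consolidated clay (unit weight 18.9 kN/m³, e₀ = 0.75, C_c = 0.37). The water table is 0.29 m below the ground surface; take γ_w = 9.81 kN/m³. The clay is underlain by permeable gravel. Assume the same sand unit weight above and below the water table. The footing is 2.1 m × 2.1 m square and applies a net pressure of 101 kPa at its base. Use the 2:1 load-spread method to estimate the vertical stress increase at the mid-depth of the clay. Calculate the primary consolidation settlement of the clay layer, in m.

Mid-depth of clay below the ground surface: z = 1.1 + 6.1/2 = 4.15 m.
Total vertical stress at mid-clay: σ_v = 20.1×1.1 + 18.9×3.05 = 79.755 kPa.
Pore pressure: u = 9.81×(4.15 − 0.29) = 37.867 kPa.
Initial effective stress: σ'_0 = σ_v − u = 79.755 − 37.867 = 41.888 kPa.
Stress increase at mid-clay by the 2:1 spreading method:
Δσ = qBL/((B+z)(L+z)) = 101×2.1×2.1/((2.1+4.15)(2.1+4.15)) = 11.402 kPa
Final effective stress: σ'_f = σ'_0 + Δσ = 41.888 + 11.402 = 53.29 kPa.
Normally consolidated clay, so the full stress increment lies on the virgin compression line:
S_c = C_c·H/(1+e₀)·log₁₀(σ'_f/σ'_0) = 0.37×6.1/(1+0.75)×log₁₀(53.29/41.888)
    = 1.2897 × 0.10456 = 0.1349 m

S_c ≈ 0.135 m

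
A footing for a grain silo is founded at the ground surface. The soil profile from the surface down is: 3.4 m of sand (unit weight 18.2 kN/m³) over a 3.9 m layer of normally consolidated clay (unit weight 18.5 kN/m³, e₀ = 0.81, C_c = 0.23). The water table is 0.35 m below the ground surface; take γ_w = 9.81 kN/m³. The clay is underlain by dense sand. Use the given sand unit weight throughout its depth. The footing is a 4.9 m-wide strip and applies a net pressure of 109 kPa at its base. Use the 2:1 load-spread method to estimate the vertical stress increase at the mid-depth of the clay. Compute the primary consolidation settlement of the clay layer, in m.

S_c ≈ 0.156 m

Mid-depth of clay below the ground surface: z = 3.4 + 3.9/2 = 5.35 m.
Total vertical stress at mid-clay: σ_v = 18.2×3.4 + 18.5×1.95 = 97.955 kPa.
Pore pressure: u = 9.81×(5.35 − 0.35) = 49.05 kPa.
Initial effective stress: σ'_0 = σ_v − u = 97.955 − 49.05 = 48.905 kPa.
Stress increase at mid-clay by the 2:1 spreading method:
Δσ = qB/(B+z) = 109×4.9/(4.9+5.35) = 52.107 kPa
Final effective stress: σ'_f = σ'_0 + Δσ = 48.905 + 52.107 = 101.01 kPa.
Normally consolidated clay, so the full stress increment lies on the virgin compression line:
S_c = C_c·H/(1+e₀)·log₁₀(σ'_f/σ'_0) = 0.23×3.9/(1+0.81)×log₁₀(101.01/48.905)
    = 0.49558 × 0.31501 = 0.1561 m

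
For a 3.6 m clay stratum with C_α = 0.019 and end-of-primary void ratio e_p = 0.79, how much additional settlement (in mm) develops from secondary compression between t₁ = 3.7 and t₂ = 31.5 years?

Secondary compression: S_s = C_α·H/(1+e_p)·log₁₀(t₂/t₁)
S_s = 0.019×3.6/(1+0.79)×log₁₀(31.5/3.7)
    = 0.03821 × 0.9301 = 0.03554 m

S_s ≈ 35.5 mm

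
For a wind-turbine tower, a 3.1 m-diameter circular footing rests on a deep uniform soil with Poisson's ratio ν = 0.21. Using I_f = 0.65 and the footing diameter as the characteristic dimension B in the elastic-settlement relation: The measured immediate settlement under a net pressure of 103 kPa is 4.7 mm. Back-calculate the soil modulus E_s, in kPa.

S_e = q·B·(1−ν²)/E_s · I_f  ⇒  E_s = q·B·(1−ν²)·I_f / S_e.
E_s = 103 × 3.1 × 0.9559 × 0.65 / 0.0047 = 42210 kPa

E_s ≈ 42200 kPa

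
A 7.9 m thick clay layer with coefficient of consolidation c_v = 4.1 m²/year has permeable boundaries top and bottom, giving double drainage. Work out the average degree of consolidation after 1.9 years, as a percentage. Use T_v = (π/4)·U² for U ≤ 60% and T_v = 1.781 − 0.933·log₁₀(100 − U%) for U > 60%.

U ≈ 76.4 %

Drainage path length: H_d = H/2 = 3.95 m (double drainage).
T_v = c_v·t/H_d² = 4.1×1.9/3.95² = 0.49928.
T_v = 0.49928 corresponds to the U > 60% branch:
U = 1 − 10^((1.781 − T_v)/0.933)/100 = 0.7635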